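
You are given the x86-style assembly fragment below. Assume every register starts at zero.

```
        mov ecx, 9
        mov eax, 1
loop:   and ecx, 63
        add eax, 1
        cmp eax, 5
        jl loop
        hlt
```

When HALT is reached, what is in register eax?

5

ecx=9
eax=1
ecx=9&63=9
eax=1+1=2
cmp eax, 5  (cmp 2,5)
jl loop: taken
ecx=9&63=9
eax=2+1=3
cmp eax, 5  (cmp 3,5)
jl loop: taken
ecx=9&63=9
eax=3+1=4
cmp eax, 5  (cmp 4,5)
jl loop: taken
ecx=9&63=9
eax=4+1=5
cmp eax, 5  (cmp 5,5)
jl loop: not taken
halt.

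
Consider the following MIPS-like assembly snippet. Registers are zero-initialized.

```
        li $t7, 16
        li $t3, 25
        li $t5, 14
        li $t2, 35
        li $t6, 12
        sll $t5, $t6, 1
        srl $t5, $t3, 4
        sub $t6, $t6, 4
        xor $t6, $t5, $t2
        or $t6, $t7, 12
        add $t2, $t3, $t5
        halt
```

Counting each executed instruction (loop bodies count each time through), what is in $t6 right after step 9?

$t7=16
$t3=25
$t5=14
$t2=35
$t6=12
$t5=12<<1=24
$t5=25>>4=1
$t6=12-4=8
$t6=1^35=34
After step 9: $t6 = 34.

34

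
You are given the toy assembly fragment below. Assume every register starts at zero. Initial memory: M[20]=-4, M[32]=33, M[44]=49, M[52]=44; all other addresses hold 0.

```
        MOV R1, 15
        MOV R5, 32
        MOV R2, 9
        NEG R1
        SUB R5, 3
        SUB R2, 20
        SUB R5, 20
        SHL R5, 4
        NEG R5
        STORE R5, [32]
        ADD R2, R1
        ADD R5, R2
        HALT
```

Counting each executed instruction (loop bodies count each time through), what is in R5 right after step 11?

-144

R1=15
R5=32
R2=9
R1=-(15)=-15
R5=32-3=29
R2=9-20=-11
R5=29-20=9
R5=9<<4=144
R5=-(144)=-144
STORE R5, [32] → M[32]=-144
R2=(-11)+(-15)=-26
After step 11: R5 = -144.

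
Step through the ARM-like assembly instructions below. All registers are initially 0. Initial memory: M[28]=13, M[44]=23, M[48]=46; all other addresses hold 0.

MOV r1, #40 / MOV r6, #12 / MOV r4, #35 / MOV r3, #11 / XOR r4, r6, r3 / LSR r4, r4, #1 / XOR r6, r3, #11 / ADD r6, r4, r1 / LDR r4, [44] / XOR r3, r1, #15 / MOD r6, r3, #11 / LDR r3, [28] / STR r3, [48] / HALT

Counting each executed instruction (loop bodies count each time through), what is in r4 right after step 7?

3

after MOV r1, #40: r1=40
after MOV r6, #12: r6=12
after MOV r4, #35: r4=35
after MOV r3, #11: r3=11
after XOR r4, r6, r3: r4=12^11=7
after LSR r4, r4, #1: r4=7>>1=3
after XOR r6, r3, #11: r6=11^11=0
After step 7: r4 = 3.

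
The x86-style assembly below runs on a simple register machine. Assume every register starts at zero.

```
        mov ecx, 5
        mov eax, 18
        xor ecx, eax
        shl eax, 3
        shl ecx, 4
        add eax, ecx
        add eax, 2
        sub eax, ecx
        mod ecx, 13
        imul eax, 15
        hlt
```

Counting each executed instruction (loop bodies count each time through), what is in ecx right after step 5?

368

ecx=5
eax=18
ecx=5^18=23
eax=18<<3=144
ecx=23<<4=368
After step 5: ecx = 368.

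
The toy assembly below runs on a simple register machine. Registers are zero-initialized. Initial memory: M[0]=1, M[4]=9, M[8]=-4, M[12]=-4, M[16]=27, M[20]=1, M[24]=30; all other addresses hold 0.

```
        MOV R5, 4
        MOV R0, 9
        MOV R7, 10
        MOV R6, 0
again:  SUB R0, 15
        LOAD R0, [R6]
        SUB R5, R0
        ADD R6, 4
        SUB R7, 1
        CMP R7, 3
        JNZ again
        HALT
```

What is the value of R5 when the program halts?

after MOV R5, 4: R5=4
after MOV R0, 9: R0=9
after MOV R7, 10: R7=10
after MOV R6, 0: R6=0
after SUB R0, 15: R0=9-15=-6
after LOAD R0, [R6]: R0=M[0]=1
after SUB R5, R0: R5=4-1=3
after ADD R6, 4: R6=0+4=4
after SUB R7, 1: R7=10-1=9
CMP R7, 3  (cmp 9,3)
JNZ again: taken
after SUB R0, 15: R0=1-15=-14
after LOAD R0, [R6]: R0=M[4]=9
after SUB R5, R0: R5=3-9=-6
after ADD R6, 4: R6=4+4=8
after SUB R7, 1: R7=9-1=8
CMP R7, 3  (cmp 8,3)
JNZ again: taken
after SUB R0, 15: R0=9-15=-6
after LOAD R0, [R6]: R0=M[8]=-4
after SUB R5, R0: R5=(-6)-(-4)=-2
after ADD R6, 4: R6=8+4=12
after SUB R7, 1: R7=8-1=7
CMP R7, 3  (cmp 7,3)
JNZ again: taken
after SUB R0, 15: R0=(-4)-15=-19
after LOAD R0, [R6]: R0=M[12]=-4
after SUB R5, R0: R5=(-2)-(-4)=2
after ADD R6, 4: R6=12+4=16
after SUB R7, 1: R7=7-1=6
CMP R7, 3  (cmp 6,3)
JNZ again: taken
after SUB R0, 15: R0=(-4)-15=-19
after LOAD R0, [R6]: R0=M[16]=27
after SUB R5, R0: R5=2-27=-25
after ADD R6, 4: R6=16+4=20
after SUB R7, 1: R7=6-1=5
CMP R7, 3  (cmp 5,3)
JNZ again: taken
after SUB R0, 15: R0=27-15=12
after LOAD R0, [R6]: R0=M[20]=1
after SUB R5, R0: R5=(-25)-1=-26
after ADD R6, 4: R6=20+4=24
after SUB R7, 1: R7=5-1=4
CMP R7, 3  (cmp 4,3)
JNZ again: taken
after SUB R0, 15: R0=1-15=-14
after LOAD R0, [R6]: R0=M[24]=30
after SUB R5, R0: R5=(-26)-30=-56
after ADD R6, 4: R6=24+4=28
after SUB R7, 1: R7=4-1=3
CMP R7, 3  (cmp 3,3)
JNZ again: not taken
halt.

-56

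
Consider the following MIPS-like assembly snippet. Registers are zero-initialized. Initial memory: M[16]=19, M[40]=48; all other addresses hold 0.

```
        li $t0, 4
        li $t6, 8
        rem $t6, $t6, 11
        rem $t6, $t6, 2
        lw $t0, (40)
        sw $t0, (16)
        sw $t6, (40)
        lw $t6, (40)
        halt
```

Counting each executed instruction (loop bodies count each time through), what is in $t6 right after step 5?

0

li $t0, 4 → $t0=4
li $t6, 8 → $t6=8
rem $t6, $t6, 11 → $t6=8%11=8
rem $t6, $t6, 2 → $t6=8%2=0
lw $t0, (40) → $t0=M[40]=48
After step 5: $t6 = 0.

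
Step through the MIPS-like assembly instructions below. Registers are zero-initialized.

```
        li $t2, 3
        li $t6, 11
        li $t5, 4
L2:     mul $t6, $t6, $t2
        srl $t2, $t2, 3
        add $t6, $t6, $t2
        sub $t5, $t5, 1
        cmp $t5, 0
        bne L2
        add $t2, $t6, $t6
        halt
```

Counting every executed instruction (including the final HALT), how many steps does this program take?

29

$t2=3
$t6=11
$t5=4
$t6=11*3=33
$t2=3>>3=0
$t6=33+0=33
$t5=4-1=3
cmp $t5, 0  (cmp 3,0)
bne L2: taken
$t6=33*0=0
$t2=0>>3=0
$t6=0+0=0
$t5=3-1=2
cmp $t5, 0  (cmp 2,0)
bne L2: taken
$t6=0*0=0
$t2=0>>3=0
$t6=0+0=0
$t5=2-1=1
cmp $t5, 0  (cmp 1,0)
bne L2: taken
$t6=0*0=0
$t2=0>>3=0
$t6=0+0=0
$t5=1-1=0
cmp $t5, 0  (cmp 0,0)
bne L2: not taken
$t2=0+0=0
halt.
Total executed instructions: 29.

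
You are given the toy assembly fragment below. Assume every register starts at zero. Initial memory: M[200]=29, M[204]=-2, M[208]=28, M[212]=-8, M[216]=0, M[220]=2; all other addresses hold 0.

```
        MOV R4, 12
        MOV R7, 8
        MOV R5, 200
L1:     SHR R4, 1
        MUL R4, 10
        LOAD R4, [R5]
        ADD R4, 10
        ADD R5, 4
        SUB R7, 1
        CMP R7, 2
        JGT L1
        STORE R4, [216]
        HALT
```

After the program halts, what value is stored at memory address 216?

12

MOV R4, 12 → R4=12
MOV R7, 8 → R7=8
MOV R5, 200 → R5=200
SHR R4, 1 → R4=12>>1=6
MUL R4, 10 → R4=6*10=60
LOAD R4, [R5] → R4=M[200]=29
ADD R4, 10 → R4=29+10=39
ADD R5, 4 → R5=200+4=204
SUB R7, 1 → R7=8-1=7
CMP R7, 2  (cmp 7,2)
JGT L1: taken
SHR R4, 1 → R4=39>>1=19
MUL R4, 10 → R4=19*10=190
LOAD R4, [R5] → R4=M[204]=-2
ADD R4, 10 → R4=(-2)+10=8
ADD R5, 4 → R5=204+4=208
SUB R7, 1 → R7=7-1=6
CMP R7, 2  (cmp 6,2)
JGT L1: taken
SHR R4, 1 → R4=8>>1=4
MUL R4, 10 → R4=4*10=40
LOAD R4, [R5] → R4=M[208]=28
ADD R4, 10 → R4=28+10=38
ADD R5, 4 → R5=208+4=212
SUB R7, 1 → R7=6-1=5
CMP R7, 2  (cmp 5,2)
JGT L1: taken
SHR R4, 1 → R4=38>>1=19
MUL R4, 10 → R4=19*10=190
LOAD R4, [R5] → R4=M[212]=-8
ADD R4, 10 → R4=(-8)+10=2
ADD R5, 4 → R5=212+4=216
SUB R7, 1 → R7=5-1=4
CMP R7, 2  (cmp 4,2)
JGT L1: taken
SHR R4, 1 → R4=2>>1=1
MUL R4, 10 → R4=1*10=10
LOAD R4, [R5] → R4=M[216]=0
ADD R4, 10 → R4=0+10=10
ADD R5, 4 → R5=216+4=220
SUB R7, 1 → R7=4-1=3
CMP R7, 2  (cmp 3,2)
JGT L1: taken
SHR R4, 1 → R4=10>>1=5
MUL R4, 10 → R4=5*10=50
LOAD R4, [R5] → R4=M[220]=2
ADD R4, 10 → R4=2+10=12
ADD R5, 4 → R5=220+4=224
SUB R7, 1 → R7=3-1=2
CMP R7, 2  (cmp 2,2)
JGT L1: not taken
STORE R4, [216] → M[216]=12
halt.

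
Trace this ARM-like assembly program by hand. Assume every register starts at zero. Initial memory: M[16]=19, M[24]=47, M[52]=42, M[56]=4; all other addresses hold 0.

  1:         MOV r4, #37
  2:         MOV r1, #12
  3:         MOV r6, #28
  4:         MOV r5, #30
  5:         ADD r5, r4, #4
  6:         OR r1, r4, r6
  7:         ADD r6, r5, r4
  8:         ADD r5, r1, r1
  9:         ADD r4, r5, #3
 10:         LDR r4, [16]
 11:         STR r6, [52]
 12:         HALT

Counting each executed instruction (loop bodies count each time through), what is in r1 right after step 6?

MOV r4, #37 → r4=37
MOV r1, #12 → r1=12
MOV r6, #28 → r6=28
MOV r5, #30 → r5=30
ADD r5, r4, #4 → r5=37+4=41
OR r1, r4, r6 → r1=37|28=61
After step 6: r1 = 61.

61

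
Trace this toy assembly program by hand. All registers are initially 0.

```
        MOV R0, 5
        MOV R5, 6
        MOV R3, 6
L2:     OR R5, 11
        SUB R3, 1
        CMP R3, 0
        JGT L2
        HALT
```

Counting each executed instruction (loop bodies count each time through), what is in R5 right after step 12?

R0=5
R5=6
R3=6
R5=6|11=15
R3=6-1=5
CMP R3, 0  (cmp 5,0)
JGT L2: taken
R5=15|11=15
R3=5-1=4
CMP R3, 0  (cmp 4,0)
JGT L2: taken
R5=15|11=15
After step 12: R5 = 15.

15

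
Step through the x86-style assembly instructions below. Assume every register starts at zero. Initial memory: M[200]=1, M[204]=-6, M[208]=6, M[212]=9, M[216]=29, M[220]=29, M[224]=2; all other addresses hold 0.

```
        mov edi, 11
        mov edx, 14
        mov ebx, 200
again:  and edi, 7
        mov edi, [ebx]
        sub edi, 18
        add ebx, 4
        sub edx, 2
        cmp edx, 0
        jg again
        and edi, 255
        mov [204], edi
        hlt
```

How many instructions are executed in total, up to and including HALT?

55

mov edi, 11 → edi=11
mov edx, 14 → edx=14
mov ebx, 200 → ebx=200
and edi, 7 → edi=11&7=3
mov edi, [ebx] → edi=M[200]=1
sub edi, 18 → edi=1-18=-17
add ebx, 4 → ebx=200+4=204
sub edx, 2 → edx=14-2=12
cmp edx, 0  (cmp 12,0)
jg again: taken
and edi, 7 → edi=(-17)&7=7
mov edi, [ebx] → edi=M[204]=-6
sub edi, 18 → edi=(-6)-18=-24
add ebx, 4 → ebx=204+4=208
sub edx, 2 → edx=12-2=10
cmp edx, 0  (cmp 10,0)
jg again: taken
and edi, 7 → edi=(-24)&7=0
mov edi, [ebx] → edi=M[208]=6
sub edi, 18 → edi=6-18=-12
add ebx, 4 → ebx=208+4=212
sub edx, 2 → edx=10-2=8
cmp edx, 0  (cmp 8,0)
jg again: taken
and edi, 7 → edi=(-12)&7=4
mov edi, [ebx] → edi=M[212]=9
sub edi, 18 → edi=9-18=-9
add ebx, 4 → ebx=212+4=216
sub edx, 2 → edx=8-2=6
cmp edx, 0  (cmp 6,0)
jg again: taken
and edi, 7 → edi=(-9)&7=7
mov edi, [ebx] → edi=M[216]=29
sub edi, 18 → edi=29-18=11
add ebx, 4 → ebx=216+4=220
sub edx, 2 → edx=6-2=4
cmp edx, 0  (cmp 4,0)
jg again: taken
and edi, 7 → edi=11&7=3
mov edi, [ebx] → edi=M[220]=29
sub edi, 18 → edi=29-18=11
add ebx, 4 → ebx=220+4=224
sub edx, 2 → edx=4-2=2
cmp edx, 0  (cmp 2,0)
jg again: taken
and edi, 7 → edi=11&7=3
mov edi, [ebx] → edi=M[224]=2
sub edi, 18 → edi=2-18=-16
add ebx, 4 → ebx=224+4=228
sub edx, 2 → edx=2-2=0
cmp edx, 0  (cmp 0,0)
jg again: not taken
and edi, 255 → edi=(-16)&255=240
mov [204], edi → M[204]=240
halt.
Total executed instructions: 55.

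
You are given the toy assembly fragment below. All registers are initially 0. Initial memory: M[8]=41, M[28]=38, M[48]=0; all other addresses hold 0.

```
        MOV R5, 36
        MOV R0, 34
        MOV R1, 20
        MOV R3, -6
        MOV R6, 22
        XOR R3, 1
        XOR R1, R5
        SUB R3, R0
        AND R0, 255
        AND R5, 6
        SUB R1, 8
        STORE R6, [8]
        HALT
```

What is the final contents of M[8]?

MOV R5, 36 → R5=36
MOV R0, 34 → R0=34
MOV R1, 20 → R1=20
MOV R3, -6 → R3=-6
MOV R6, 22 → R6=22
XOR R3, 1 → R3=(-6)^1=-5
XOR R1, R5 → R1=20^36=48
SUB R3, R0 → R3=(-5)-34=-39
AND R0, 255 → R0=34&255=34
AND R5, 6 → R5=36&6=4
SUB R1, 8 → R1=48-8=40
STORE R6, [8] → M[8]=22
halt.

22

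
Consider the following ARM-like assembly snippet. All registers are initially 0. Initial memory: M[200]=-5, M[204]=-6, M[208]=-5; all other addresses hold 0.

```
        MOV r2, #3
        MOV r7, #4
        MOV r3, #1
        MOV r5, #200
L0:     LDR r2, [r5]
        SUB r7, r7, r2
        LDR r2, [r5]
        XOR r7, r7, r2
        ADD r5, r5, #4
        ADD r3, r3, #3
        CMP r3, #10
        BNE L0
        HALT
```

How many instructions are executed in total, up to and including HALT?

29

MOV r2, #3 → r2=3
MOV r7, #4 → r7=4
MOV r3, #1 → r3=1
MOV r5, #200 → r5=200
LDR r2, [r5] → r2=M[200]=-5
SUB r7, r7, r2 → r7=4-(-5)=9
LDR r2, [r5] → r2=M[200]=-5
XOR r7, r7, r2 → r7=9^(-5)=-14
ADD r5, r5, #4 → r5=200+4=204
ADD r3, r3, #3 → r3=1+3=4
CMP r3, #10  (cmp 4,10)
BNE L0: taken
LDR r2, [r5] → r2=M[204]=-6
SUB r7, r7, r2 → r7=(-14)-(-6)=-8
LDR r2, [r5] → r2=M[204]=-6
XOR r7, r7, r2 → r7=(-8)^(-6)=2
ADD r5, r5, #4 → r5=204+4=208
ADD r3, r3, #3 → r3=4+3=7
CMP r3, #10  (cmp 7,10)
BNE L0: taken
LDR r2, [r5] → r2=M[208]=-5
SUB r7, r7, r2 → r7=2-(-5)=7
LDR r2, [r5] → r2=M[208]=-5
XOR r7, r7, r2 → r7=7^(-5)=-4
ADD r5, r5, #4 → r5=208+4=212
ADD r3, r3, #3 → r3=7+3=10
CMP r3, #10  (cmp 10,10)
BNE L0: not taken
halt.
Total executed instructions: 29.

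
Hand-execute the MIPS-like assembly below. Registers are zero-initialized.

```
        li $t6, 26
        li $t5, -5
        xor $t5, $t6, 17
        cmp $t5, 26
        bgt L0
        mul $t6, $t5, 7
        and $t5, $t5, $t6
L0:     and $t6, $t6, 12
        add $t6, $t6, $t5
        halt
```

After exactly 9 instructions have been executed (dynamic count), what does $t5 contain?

9

li $t6, 26 → $t6=26
li $t5, -5 → $t5=-5
xor $t5, $t6, 17 → $t5=26^17=11
cmp $t5, 26  (cmp 11,26)
bgt L0: not taken
mul $t6, $t5, 7 → $t6=11*7=77
and $t5, $t5, $t6 → $t5=11&77=9
and $t6, $t6, 12 → $t6=77&12=12
add $t6, $t6, $t5 → $t6=12+9=21
After step 9: $t5 = 9.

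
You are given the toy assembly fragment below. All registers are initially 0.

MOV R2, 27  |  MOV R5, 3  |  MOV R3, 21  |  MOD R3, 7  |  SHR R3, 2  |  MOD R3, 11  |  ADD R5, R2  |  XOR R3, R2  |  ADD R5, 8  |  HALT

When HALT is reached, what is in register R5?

38

R2=27
R5=3
R3=21
R3=21%7=0
R3=0>>2=0
R3=0%11=0
R5=3+27=30
R3=0^27=27
R5=30+8=38
halt.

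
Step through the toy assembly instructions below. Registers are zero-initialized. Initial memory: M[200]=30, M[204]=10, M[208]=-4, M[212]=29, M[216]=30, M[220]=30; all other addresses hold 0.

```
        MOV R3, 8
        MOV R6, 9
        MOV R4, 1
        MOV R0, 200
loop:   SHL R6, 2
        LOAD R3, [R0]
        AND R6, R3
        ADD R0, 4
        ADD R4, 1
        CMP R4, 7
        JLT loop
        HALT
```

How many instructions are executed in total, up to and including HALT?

R3=8
R6=9
R4=1
R0=200
R6=9<<2=36
R3=M[200]=30
R6=36&30=4
R0=200+4=204
R4=1+1=2
CMP R4, 7  (cmp 2,7)
JLT loop: taken
R6=4<<2=16
R3=M[204]=10
R6=16&10=0
R0=204+4=208
R4=2+1=3
CMP R4, 7  (cmp 3,7)
JLT loop: taken
R6=0<<2=0
R3=M[208]=-4
R6=0&(-4)=0
R0=208+4=212
R4=3+1=4
CMP R4, 7  (cmp 4,7)
JLT loop: taken
R6=0<<2=0
R3=M[212]=29
R6=0&29=0
R0=212+4=216
R4=4+1=5
CMP R4, 7  (cmp 5,7)
JLT loop: taken
R6=0<<2=0
R3=M[216]=30
R6=0&30=0
R0=216+4=220
R4=5+1=6
CMP R4, 7  (cmp 6,7)
JLT loop: taken
R6=0<<2=0
R3=M[220]=30
R6=0&30=0
R0=220+4=224
R4=6+1=7
CMP R4, 7  (cmp 7,7)
JLT loop: not taken
halt.
Total executed instructions: 47.

47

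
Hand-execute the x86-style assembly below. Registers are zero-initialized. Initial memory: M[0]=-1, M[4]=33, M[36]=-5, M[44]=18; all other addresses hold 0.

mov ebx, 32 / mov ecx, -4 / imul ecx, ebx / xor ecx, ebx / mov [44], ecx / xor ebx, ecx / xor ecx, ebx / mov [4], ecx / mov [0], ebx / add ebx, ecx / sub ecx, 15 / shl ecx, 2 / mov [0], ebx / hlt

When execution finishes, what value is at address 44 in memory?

-96

ebx=32
ecx=-4
ecx=(-4)*32=-128
ecx=(-128)^32=-96
mov [44], ecx → M[44]=-96
ebx=32^(-96)=-128
ecx=(-96)^(-128)=32
mov [4], ecx → M[4]=32
mov [0], ebx → M[0]=-128
ebx=(-128)+32=-96
ecx=32-15=17
ecx=17<<2=68
mov [0], ebx → M[0]=-96
halt.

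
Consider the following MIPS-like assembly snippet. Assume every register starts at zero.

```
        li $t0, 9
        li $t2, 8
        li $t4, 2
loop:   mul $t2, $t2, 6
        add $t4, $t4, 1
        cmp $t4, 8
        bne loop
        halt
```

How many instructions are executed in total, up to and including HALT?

after li $t0, 9: $t0=9
after li $t2, 8: $t2=8
after li $t4, 2: $t4=2
after mul $t2, $t2, 6: $t2=8*6=48
after add $t4, $t4, 1: $t4=2+1=3
cmp $t4, 8  (cmp 3,8)
bne loop: taken
after mul $t2, $t2, 6: $t2=48*6=288
after add $t4, $t4, 1: $t4=3+1=4
cmp $t4, 8  (cmp 4,8)
bne loop: taken
after mul $t2, $t2, 6: $t2=288*6=1728
after add $t4, $t4, 1: $t4=4+1=5
cmp $t4, 8  (cmp 5,8)
bne loop: taken
after mul $t2, $t2, 6: $t2=1728*6=10368
after add $t4, $t4, 1: $t4=5+1=6
cmp $t4, 8  (cmp 6,8)
bne loop: taken
after mul $t2, $t2, 6: $t2=10368*6=62208
after add $t4, $t4, 1: $t4=6+1=7
cmp $t4, 8  (cmp 7,8)
bne loop: taken
after mul $t2, $t2, 6: $t2=62208*6=373248
after add $t4, $t4, 1: $t4=7+1=8
cmp $t4, 8  (cmp 8,8)
bne loop: not taken
halt.
Total executed instructions: 28.

28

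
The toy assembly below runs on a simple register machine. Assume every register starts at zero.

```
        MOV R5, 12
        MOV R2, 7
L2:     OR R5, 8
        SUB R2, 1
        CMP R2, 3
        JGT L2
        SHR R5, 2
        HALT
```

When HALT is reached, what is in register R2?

MOV R5, 12 → R5=12
MOV R2, 7 → R2=7
OR R5, 8 → R5=12|8=12
SUB R2, 1 → R2=7-1=6
CMP R2, 3  (cmp 6,3)
JGT L2: taken
OR R5, 8 → R5=12|8=12
SUB R2, 1 → R2=6-1=5
CMP R2, 3  (cmp 5,3)
JGT L2: taken
OR R5, 8 → R5=12|8=12
SUB R2, 1 → R2=5-1=4
CMP R2, 3  (cmp 4,3)
JGT L2: taken
OR R5, 8 → R5=12|8=12
SUB R2, 1 → R2=4-1=3
CMP R2, 3  (cmp 3,3)
JGT L2: not taken
SHR R5, 2 → R5=12>>2=3
halt.

3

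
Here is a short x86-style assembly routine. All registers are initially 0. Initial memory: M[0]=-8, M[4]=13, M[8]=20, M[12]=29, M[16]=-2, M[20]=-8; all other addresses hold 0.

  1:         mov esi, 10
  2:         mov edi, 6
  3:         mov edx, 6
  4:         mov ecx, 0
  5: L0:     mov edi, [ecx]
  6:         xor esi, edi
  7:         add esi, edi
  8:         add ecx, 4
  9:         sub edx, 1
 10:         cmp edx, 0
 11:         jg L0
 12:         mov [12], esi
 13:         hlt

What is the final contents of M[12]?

esi=10
edi=6
edx=6
ecx=0
edi=M[0]=-8
esi=10^(-8)=-14
esi=(-14)+(-8)=-22
ecx=0+4=4
edx=6-1=5
cmp edx, 0  (cmp 5,0)
jg L0: taken
edi=M[4]=13
esi=(-22)^13=-25
esi=(-25)+13=-12
ecx=4+4=8
edx=5-1=4
cmp edx, 0  (cmp 4,0)
jg L0: taken
edi=M[8]=20
esi=(-12)^20=-32
esi=(-32)+20=-12
ecx=8+4=12
edx=4-1=3
cmp edx, 0  (cmp 3,0)
jg L0: taken
edi=M[12]=29
esi=(-12)^29=-23
esi=(-23)+29=6
ecx=12+4=16
edx=3-1=2
cmp edx, 0  (cmp 2,0)
jg L0: taken
edi=M[16]=-2
esi=6^(-2)=-8
esi=(-8)+(-2)=-10
ecx=16+4=20
edx=2-1=1
cmp edx, 0  (cmp 1,0)
jg L0: taken
edi=M[20]=-8
esi=(-10)^(-8)=14
esi=14+(-8)=6
ecx=20+4=24
edx=1-1=0
cmp edx, 0  (cmp 0,0)
jg L0: not taken
mov [12], esi → M[12]=6
halt.

6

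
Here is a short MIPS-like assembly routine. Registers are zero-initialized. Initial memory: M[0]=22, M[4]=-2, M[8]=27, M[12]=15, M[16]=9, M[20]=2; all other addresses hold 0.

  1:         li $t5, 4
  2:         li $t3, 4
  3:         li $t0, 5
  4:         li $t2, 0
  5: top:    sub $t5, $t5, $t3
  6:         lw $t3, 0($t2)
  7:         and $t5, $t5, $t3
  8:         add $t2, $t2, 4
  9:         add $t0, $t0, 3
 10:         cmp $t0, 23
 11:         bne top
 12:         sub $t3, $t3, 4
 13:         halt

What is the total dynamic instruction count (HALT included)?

$t5=4
$t3=4
$t0=5
$t2=0
$t5=4-4=0
$t3=M[0]=22
$t5=0&22=0
$t2=0+4=4
$t0=5+3=8
cmp $t0, 23  (cmp 8,23)
bne top: taken
$t5=0-22=-22
$t3=M[4]=-2
$t5=(-22)&(-2)=-22
$t2=4+4=8
$t0=8+3=11
cmp $t0, 23  (cmp 11,23)
bne top: taken
$t5=(-22)-(-2)=-20
$t3=M[8]=27
$t5=(-20)&27=8
$t2=8+4=12
$t0=11+3=14
cmp $t0, 23  (cmp 14,23)
bne top: taken
$t5=8-27=-19
$t3=M[12]=15
$t5=(-19)&15=13
$t2=12+4=16
$t0=14+3=17
cmp $t0, 23  (cmp 17,23)
bne top: taken
$t5=13-15=-2
$t3=M[16]=9
$t5=(-2)&9=8
$t2=16+4=20
$t0=17+3=20
cmp $t0, 23  (cmp 20,23)
bne top: taken
$t5=8-9=-1
$t3=M[20]=2
$t5=(-1)&2=2
$t2=20+4=24
$t0=20+3=23
cmp $t0, 23  (cmp 23,23)
bne top: not taken
$t3=2-4=-2
halt.
Total executed instructions: 48.

48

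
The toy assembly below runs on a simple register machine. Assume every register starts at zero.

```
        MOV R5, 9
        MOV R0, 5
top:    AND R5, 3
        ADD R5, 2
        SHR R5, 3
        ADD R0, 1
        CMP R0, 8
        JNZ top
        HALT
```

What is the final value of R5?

MOV R5, 9 → R5=9
MOV R0, 5 → R0=5
AND R5, 3 → R5=9&3=1
ADD R5, 2 → R5=1+2=3
SHR R5, 3 → R5=3>>3=0
ADD R0, 1 → R0=5+1=6
CMP R0, 8  (cmp 6,8)
JNZ top: taken
AND R5, 3 → R5=0&3=0
ADD R5, 2 → R5=0+2=2
SHR R5, 3 → R5=2>>3=0
ADD R0, 1 → R0=6+1=7
CMP R0, 8  (cmp 7,8)
JNZ top: taken
AND R5, 3 → R5=0&3=0
ADD R5, 2 → R5=0+2=2
SHR R5, 3 → R5=2>>3=0
ADD R0, 1 → R0=7+1=8
CMP R0, 8  (cmp 8,8)
JNZ top: not taken
halt.

0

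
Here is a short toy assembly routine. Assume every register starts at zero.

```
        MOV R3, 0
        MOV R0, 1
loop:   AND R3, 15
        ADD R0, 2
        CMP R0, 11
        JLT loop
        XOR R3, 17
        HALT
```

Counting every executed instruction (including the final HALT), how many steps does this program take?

after MOV R3, 0: R3=0
after MOV R0, 1: R0=1
after AND R3, 15: R3=0&15=0
after ADD R0, 2: R0=1+2=3
CMP R0, 11  (cmp 3,11)
JLT loop: taken
after AND R3, 15: R3=0&15=0
after ADD R0, 2: R0=3+2=5
CMP R0, 11  (cmp 5,11)
JLT loop: taken
after AND R3, 15: R3=0&15=0
after ADD R0, 2: R0=5+2=7
CMP R0, 11  (cmp 7,11)
JLT loop: taken
after AND R3, 15: R3=0&15=0
after ADD R0, 2: R0=7+2=9
CMP R0, 11  (cmp 9,11)
JLT loop: taken
after AND R3, 15: R3=0&15=0
after ADD R0, 2: R0=9+2=11
CMP R0, 11  (cmp 11,11)
JLT loop: not taken
after XOR R3, 17: R3=0^17=17
halt.
Total executed instructions: 24.

24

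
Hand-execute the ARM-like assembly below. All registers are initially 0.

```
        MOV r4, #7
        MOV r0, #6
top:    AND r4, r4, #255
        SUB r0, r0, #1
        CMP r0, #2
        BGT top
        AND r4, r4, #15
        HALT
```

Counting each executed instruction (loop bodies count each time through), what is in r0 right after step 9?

after MOV r4, #7: r4=7
after MOV r0, #6: r0=6
after AND r4, r4, #255: r4=7&255=7
after SUB r0, r0, #1: r0=6-1=5
CMP r0, #2  (cmp 5,2)
BGT top: taken
after AND r4, r4, #255: r4=7&255=7
after SUB r0, r0, #1: r0=5-1=4
CMP r0, #2  (cmp 4,2)
After step 9: r0 = 4.

4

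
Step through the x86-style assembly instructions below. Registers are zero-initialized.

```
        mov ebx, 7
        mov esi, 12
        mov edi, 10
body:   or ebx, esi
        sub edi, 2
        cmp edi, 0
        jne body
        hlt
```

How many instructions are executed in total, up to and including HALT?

mov ebx, 7 → ebx=7
mov esi, 12 → esi=12
mov edi, 10 → edi=10
or ebx, esi → ebx=7|12=15
sub edi, 2 → edi=10-2=8
cmp edi, 0  (cmp 8,0)
jne body: taken
or ebx, esi → ebx=15|12=15
sub edi, 2 → edi=8-2=6
cmp edi, 0  (cmp 6,0)
jne body: taken
or ebx, esi → ebx=15|12=15
sub edi, 2 → edi=6-2=4
cmp edi, 0  (cmp 4,0)
jne body: taken
or ebx, esi → ebx=15|12=15
sub edi, 2 → edi=4-2=2
cmp edi, 0  (cmp 2,0)
jne body: taken
or ebx, esi → ebx=15|12=15
sub edi, 2 → edi=2-2=0
cmp edi, 0  (cmp 0,0)
jne body: not taken
halt.
Total executed instructions: 24.

24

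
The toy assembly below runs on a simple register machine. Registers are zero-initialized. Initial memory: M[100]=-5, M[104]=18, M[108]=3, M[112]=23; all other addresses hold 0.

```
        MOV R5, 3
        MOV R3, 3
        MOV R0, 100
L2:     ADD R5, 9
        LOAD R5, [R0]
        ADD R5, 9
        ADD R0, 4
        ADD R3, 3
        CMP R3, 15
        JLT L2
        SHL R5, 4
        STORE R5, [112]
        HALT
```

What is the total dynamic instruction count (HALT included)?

34

after MOV R5, 3: R5=3
after MOV R3, 3: R3=3
after MOV R0, 100: R0=100
after ADD R5, 9: R5=3+9=12
after LOAD R5, [R0]: R5=M[100]=-5
after ADD R5, 9: R5=(-5)+9=4
after ADD R0, 4: R0=100+4=104
after ADD R3, 3: R3=3+3=6
CMP R3, 15  (cmp 6,15)
JLT L2: taken
after ADD R5, 9: R5=4+9=13
after LOAD R5, [R0]: R5=M[104]=18
after ADD R5, 9: R5=18+9=27
after ADD R0, 4: R0=104+4=108
after ADD R3, 3: R3=6+3=9
CMP R3, 15  (cmp 9,15)
JLT L2: taken
after ADD R5, 9: R5=27+9=36
after LOAD R5, [R0]: R5=M[108]=3
after ADD R5, 9: R5=3+9=12
after ADD R0, 4: R0=108+4=112
after ADD R3, 3: R3=9+3=12
CMP R3, 15  (cmp 12,15)
JLT L2: taken
after ADD R5, 9: R5=12+9=21
after LOAD R5, [R0]: R5=M[112]=23
after ADD R5, 9: R5=23+9=32
after ADD R0, 4: R0=112+4=116
after ADD R3, 3: R3=12+3=15
CMP R3, 15  (cmp 15,15)
JLT L2: not taken
after SHL R5, 4: R5=32<<4=512
STORE R5, [112] → M[112]=512
halt.
Total executed instructions: 34.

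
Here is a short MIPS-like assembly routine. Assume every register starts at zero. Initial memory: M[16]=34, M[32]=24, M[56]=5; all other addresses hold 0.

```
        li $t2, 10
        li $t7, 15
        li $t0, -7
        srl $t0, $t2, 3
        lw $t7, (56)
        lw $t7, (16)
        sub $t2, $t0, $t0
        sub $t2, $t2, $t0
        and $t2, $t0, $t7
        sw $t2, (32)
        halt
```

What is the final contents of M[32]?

0

$t2=10
$t7=15
$t0=-7
$t0=10>>3=1
$t7=M[56]=5
$t7=M[16]=34
$t2=1-1=0
$t2=0-1=-1
$t2=1&34=0
sw $t2, (32) → M[32]=0
halt.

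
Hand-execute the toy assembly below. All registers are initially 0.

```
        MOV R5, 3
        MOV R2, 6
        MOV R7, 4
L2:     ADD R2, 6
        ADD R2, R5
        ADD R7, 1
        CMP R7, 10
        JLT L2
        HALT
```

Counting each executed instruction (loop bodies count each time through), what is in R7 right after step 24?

R5=3
R2=6
R7=4
R2=6+6=12
R2=12+3=15
R7=4+1=5
CMP R7, 10  (cmp 5,10)
JLT L2: taken
R2=15+6=21
R2=21+3=24
R7=5+1=6
CMP R7, 10  (cmp 6,10)
JLT L2: taken
R2=24+6=30
R2=30+3=33
R7=6+1=7
CMP R7, 10  (cmp 7,10)
JLT L2: taken
R2=33+6=39
R2=39+3=42
R7=7+1=8
CMP R7, 10  (cmp 8,10)
JLT L2: taken
R2=42+6=48
After step 24: R7 = 8.

8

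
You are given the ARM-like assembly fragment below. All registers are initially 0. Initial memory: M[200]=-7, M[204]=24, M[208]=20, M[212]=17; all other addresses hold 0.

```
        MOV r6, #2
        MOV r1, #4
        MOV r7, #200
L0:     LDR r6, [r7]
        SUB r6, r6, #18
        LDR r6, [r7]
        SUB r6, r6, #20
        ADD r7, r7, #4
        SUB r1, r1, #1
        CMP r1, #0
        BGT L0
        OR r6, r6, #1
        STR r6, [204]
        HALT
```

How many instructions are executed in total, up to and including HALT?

r6=2
r1=4
r7=200
r6=M[200]=-7
r6=(-7)-18=-25
r6=M[200]=-7
r6=(-7)-20=-27
r7=200+4=204
r1=4-1=3
CMP r1, #0  (cmp 3,0)
BGT L0: taken
r6=M[204]=24
r6=24-18=6
r6=M[204]=24
r6=24-20=4
r7=204+4=208
r1=3-1=2
CMP r1, #0  (cmp 2,0)
BGT L0: taken
r6=M[208]=20
r6=20-18=2
r6=M[208]=20
r6=20-20=0
r7=208+4=212
r1=2-1=1
CMP r1, #0  (cmp 1,0)
BGT L0: taken
r6=M[212]=17
r6=17-18=-1
r6=M[212]=17
r6=17-20=-3
r7=212+4=216
r1=1-1=0
CMP r1, #0  (cmp 0,0)
BGT L0: not taken
r6=(-3)|1=-3
STR r6, [204] → M[204]=-3
halt.
Total executed instructions: 38.

38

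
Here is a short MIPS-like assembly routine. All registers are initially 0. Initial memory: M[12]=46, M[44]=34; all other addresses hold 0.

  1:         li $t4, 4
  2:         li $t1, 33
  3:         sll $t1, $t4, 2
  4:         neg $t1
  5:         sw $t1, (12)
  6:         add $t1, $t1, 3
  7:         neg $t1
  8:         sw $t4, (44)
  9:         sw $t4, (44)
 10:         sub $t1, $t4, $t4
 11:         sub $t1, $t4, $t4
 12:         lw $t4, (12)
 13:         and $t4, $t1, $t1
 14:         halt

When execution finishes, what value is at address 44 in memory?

li $t4, 4 → $t4=4
li $t1, 33 → $t1=33
sll $t1, $t4, 2 → $t1=4<<2=16
neg $t1 → $t1=-(16)=-16
sw $t1, (12) → M[12]=-16
add $t1, $t1, 3 → $t1=(-16)+3=-13
neg $t1 → $t1=-(-13)=13
sw $t4, (44) → M[44]=4
sw $t4, (44) → M[44]=4
sub $t1, $t4, $t4 → $t1=4-4=0
sub $t1, $t4, $t4 → $t1=4-4=0
lw $t4, (12) → $t4=M[12]=-16
and $t4, $t1, $t1 → $t4=0&0=0
halt.

4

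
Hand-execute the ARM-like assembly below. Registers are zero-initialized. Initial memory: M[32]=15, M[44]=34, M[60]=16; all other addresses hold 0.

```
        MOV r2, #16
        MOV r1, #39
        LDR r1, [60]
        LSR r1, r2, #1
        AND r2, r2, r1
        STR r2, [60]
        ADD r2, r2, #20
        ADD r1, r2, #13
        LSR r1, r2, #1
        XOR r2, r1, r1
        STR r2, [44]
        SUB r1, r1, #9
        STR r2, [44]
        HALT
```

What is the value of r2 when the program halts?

0

r2=16
r1=39
r1=M[60]=16
r1=16>>1=8
r2=16&8=0
STR r2, [60] → M[60]=0
r2=0+20=20
r1=20+13=33
r1=20>>1=10
r2=10^10=0
STR r2, [44] → M[44]=0
r1=10-9=1
STR r2, [44] → M[44]=0
halt.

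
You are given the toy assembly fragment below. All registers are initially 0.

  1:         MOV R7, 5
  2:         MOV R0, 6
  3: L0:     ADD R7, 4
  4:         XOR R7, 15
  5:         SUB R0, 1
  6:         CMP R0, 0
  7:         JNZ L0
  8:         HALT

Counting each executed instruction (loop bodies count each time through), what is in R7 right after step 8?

MOV R7, 5 → R7=5
MOV R0, 6 → R0=6
ADD R7, 4 → R7=5+4=9
XOR R7, 15 → R7=9^15=6
SUB R0, 1 → R0=6-1=5
CMP R0, 0  (cmp 5,0)
JNZ L0: taken
ADD R7, 4 → R7=6+4=10
After step 8: R7 = 10.

10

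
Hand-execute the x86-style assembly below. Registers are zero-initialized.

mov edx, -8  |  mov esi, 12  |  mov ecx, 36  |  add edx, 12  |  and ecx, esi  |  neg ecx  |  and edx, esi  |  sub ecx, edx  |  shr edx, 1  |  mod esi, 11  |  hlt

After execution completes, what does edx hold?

2

mov edx, -8 → edx=-8
mov esi, 12 → esi=12
mov ecx, 36 → ecx=36
add edx, 12 → edx=(-8)+12=4
and ecx, esi → ecx=36&12=4
neg ecx → ecx=-(4)=-4
and edx, esi → edx=4&12=4
sub ecx, edx → ecx=(-4)-4=-8
shr edx, 1 → edx=4>>1=2
mod esi, 11 → esi=12%11=1
halt.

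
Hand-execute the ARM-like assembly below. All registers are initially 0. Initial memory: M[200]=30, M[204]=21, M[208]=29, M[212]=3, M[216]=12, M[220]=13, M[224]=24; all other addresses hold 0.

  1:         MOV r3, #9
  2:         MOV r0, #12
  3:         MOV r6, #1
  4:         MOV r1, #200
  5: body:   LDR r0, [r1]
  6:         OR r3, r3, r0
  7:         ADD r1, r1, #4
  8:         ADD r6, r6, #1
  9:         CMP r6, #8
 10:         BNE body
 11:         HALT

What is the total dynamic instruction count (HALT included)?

after MOV r3, #9: r3=9
after MOV r0, #12: r0=12
after MOV r6, #1: r6=1
after MOV r1, #200: r1=200
after LDR r0, [r1]: r0=M[200]=30
after OR r3, r3, r0: r3=9|30=31
after ADD r1, r1, #4: r1=200+4=204
after ADD r6, r6, #1: r6=1+1=2
CMP r6, #8  (cmp 2,8)
BNE body: taken
after LDR r0, [r1]: r0=M[204]=21
after OR r3, r3, r0: r3=31|21=31
after ADD r1, r1, #4: r1=204+4=208
after ADD r6, r6, #1: r6=2+1=3
CMP r6, #8  (cmp 3,8)
BNE body: taken
after LDR r0, [r1]: r0=M[208]=29
after OR r3, r3, r0: r3=31|29=31
after ADD r1, r1, #4: r1=208+4=212
after ADD r6, r6, #1: r6=3+1=4
CMP r6, #8  (cmp 4,8)
BNE body: taken
after LDR r0, [r1]: r0=M[212]=3
after OR r3, r3, r0: r3=31|3=31
after ADD r1, r1, #4: r1=212+4=216
after ADD r6, r6, #1: r6=4+1=5
CMP r6, #8  (cmp 5,8)
BNE body: taken
after LDR r0, [r1]: r0=M[216]=12
after OR r3, r3, r0: r3=31|12=31
after ADD r1, r1, #4: r1=216+4=220
after ADD r6, r6, #1: r6=5+1=6
CMP r6, #8  (cmp 6,8)
BNE body: taken
after LDR r0, [r1]: r0=M[220]=13
after OR r3, r3, r0: r3=31|13=31
after ADD r1, r1, #4: r1=220+4=224
after ADD r6, r6, #1: r6=6+1=7
CMP r6, #8  (cmp 7,8)
BNE body: taken
after LDR r0, [r1]: r0=M[224]=24
after OR r3, r3, r0: r3=31|24=31
after ADD r1, r1, #4: r1=224+4=228
after ADD r6, r6, #1: r6=7+1=8
CMP r6, #8  (cmp 8,8)
BNE body: not taken
halt.
Total executed instructions: 47.

47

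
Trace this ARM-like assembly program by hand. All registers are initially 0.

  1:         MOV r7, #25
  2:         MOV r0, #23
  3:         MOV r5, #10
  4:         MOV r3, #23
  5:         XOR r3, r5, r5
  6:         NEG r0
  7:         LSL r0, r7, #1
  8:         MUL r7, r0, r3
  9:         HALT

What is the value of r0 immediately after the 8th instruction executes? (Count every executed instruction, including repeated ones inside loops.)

50

after MOV r7, #25: r7=25
after MOV r0, #23: r0=23
after MOV r5, #10: r5=10
after MOV r3, #23: r3=23
after XOR r3, r5, r5: r3=10^10=0
after NEG r0: r0=-(23)=-23
after LSL r0, r7, #1: r0=25<<1=50
after MUL r7, r0, r3: r7=50*0=0
After step 8: r0 = 50.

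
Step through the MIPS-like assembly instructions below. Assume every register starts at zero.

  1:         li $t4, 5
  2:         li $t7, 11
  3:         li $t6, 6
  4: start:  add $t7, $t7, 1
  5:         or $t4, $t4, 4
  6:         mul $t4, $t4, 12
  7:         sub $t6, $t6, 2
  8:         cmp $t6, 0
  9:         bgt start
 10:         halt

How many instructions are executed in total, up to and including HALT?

li $t4, 5 → $t4=5
li $t7, 11 → $t7=11
li $t6, 6 → $t6=6
add $t7, $t7, 1 → $t7=11+1=12
or $t4, $t4, 4 → $t4=5|4=5
mul $t4, $t4, 12 → $t4=5*12=60
sub $t6, $t6, 2 → $t6=6-2=4
cmp $t6, 0  (cmp 4,0)
bgt start: taken
add $t7, $t7, 1 → $t7=12+1=13
or $t4, $t4, 4 → $t4=60|4=60
mul $t4, $t4, 12 → $t4=60*12=720
sub $t6, $t6, 2 → $t6=4-2=2
cmp $t6, 0  (cmp 2,0)
bgt start: taken
add $t7, $t7, 1 → $t7=13+1=14
or $t4, $t4, 4 → $t4=720|4=724
mul $t4, $t4, 12 → $t4=724*12=8688
sub $t6, $t6, 2 → $t6=2-2=0
cmp $t6, 0  (cmp 0,0)
bgt start: not taken
halt.
Total executed instructions: 22.

22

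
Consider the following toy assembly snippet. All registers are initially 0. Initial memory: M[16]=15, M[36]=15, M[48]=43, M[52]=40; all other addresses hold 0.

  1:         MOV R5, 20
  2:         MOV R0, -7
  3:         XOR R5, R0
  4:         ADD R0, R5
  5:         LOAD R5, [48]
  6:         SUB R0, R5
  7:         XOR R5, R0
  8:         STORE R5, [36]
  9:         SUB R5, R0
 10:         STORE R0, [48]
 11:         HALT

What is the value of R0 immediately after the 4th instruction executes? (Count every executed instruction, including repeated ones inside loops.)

-26

after MOV R5, 20: R5=20
after MOV R0, -7: R0=-7
after XOR R5, R0: R5=20^(-7)=-19
after ADD R0, R5: R0=(-7)+(-19)=-26
After step 4: R0 = -26.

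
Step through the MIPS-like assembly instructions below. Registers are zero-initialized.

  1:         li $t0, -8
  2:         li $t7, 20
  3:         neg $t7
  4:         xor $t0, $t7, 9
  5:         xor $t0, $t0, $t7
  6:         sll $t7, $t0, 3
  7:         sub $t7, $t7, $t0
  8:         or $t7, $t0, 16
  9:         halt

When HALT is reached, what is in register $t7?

li $t0, -8 → $t0=-8
li $t7, 20 → $t7=20
neg $t7 → $t7=-(20)=-20
xor $t0, $t7, 9 → $t0=(-20)^9=-27
xor $t0, $t0, $t7 → $t0=(-27)^(-20)=9
sll $t7, $t0, 3 → $t7=9<<3=72
sub $t7, $t7, $t0 → $t7=72-9=63
or $t7, $t0, 16 → $t7=9|16=25
halt.

25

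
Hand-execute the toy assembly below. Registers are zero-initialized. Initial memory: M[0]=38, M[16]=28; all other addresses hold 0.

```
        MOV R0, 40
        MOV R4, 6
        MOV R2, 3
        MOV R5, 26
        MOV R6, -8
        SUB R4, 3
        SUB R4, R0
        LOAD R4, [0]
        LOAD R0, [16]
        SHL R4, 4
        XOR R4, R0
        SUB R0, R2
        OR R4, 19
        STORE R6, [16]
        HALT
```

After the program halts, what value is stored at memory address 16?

after MOV R0, 40: R0=40
after MOV R4, 6: R4=6
after MOV R2, 3: R2=3
after MOV R5, 26: R5=26
after MOV R6, -8: R6=-8
after SUB R4, 3: R4=6-3=3
after SUB R4, R0: R4=3-40=-37
after LOAD R4, [0]: R4=M[0]=38
after LOAD R0, [16]: R0=M[16]=28
after SHL R4, 4: R4=38<<4=608
after XOR R4, R0: R4=608^28=636
after SUB R0, R2: R0=28-3=25
after OR R4, 19: R4=636|19=639
STORE R6, [16] → M[16]=-8
halt.

-8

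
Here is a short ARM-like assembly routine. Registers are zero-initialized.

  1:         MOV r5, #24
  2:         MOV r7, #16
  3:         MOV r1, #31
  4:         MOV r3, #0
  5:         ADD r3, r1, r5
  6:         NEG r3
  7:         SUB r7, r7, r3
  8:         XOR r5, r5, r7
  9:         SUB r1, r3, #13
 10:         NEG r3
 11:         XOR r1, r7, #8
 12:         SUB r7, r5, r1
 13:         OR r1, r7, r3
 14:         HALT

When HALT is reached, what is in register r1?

55

after MOV r5, #24: r5=24
after MOV r7, #16: r7=16
after MOV r1, #31: r1=31
after MOV r3, #0: r3=0
after ADD r3, r1, r5: r3=31+24=55
after NEG r3: r3=-(55)=-55
after SUB r7, r7, r3: r7=16-(-55)=71
after XOR r5, r5, r7: r5=24^71=95
after SUB r1, r3, #13: r1=(-55)-13=-68
after NEG r3: r3=-(-55)=55
after XOR r1, r7, #8: r1=71^8=79
after SUB r7, r5, r1: r7=95-79=16
after OR r1, r7, r3: r1=16|55=55
halt.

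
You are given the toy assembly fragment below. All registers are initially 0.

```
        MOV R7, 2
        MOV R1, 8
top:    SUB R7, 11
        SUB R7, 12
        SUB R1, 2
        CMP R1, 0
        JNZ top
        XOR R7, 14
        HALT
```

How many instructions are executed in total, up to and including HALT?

MOV R7, 2 → R7=2
MOV R1, 8 → R1=8
SUB R7, 11 → R7=2-11=-9
SUB R7, 12 → R7=(-9)-12=-21
SUB R1, 2 → R1=8-2=6
CMP R1, 0  (cmp 6,0)
JNZ top: taken
SUB R7, 11 → R7=(-21)-11=-32
SUB R7, 12 → R7=(-32)-12=-44
SUB R1, 2 → R1=6-2=4
CMP R1, 0  (cmp 4,0)
JNZ top: taken
SUB R7, 11 → R7=(-44)-11=-55
SUB R7, 12 → R7=(-55)-12=-67
SUB R1, 2 → R1=4-2=2
CMP R1, 0  (cmp 2,0)
JNZ top: taken
SUB R7, 11 → R7=(-67)-11=-78
SUB R7, 12 → R7=(-78)-12=-90
SUB R1, 2 → R1=2-2=0
CMP R1, 0  (cmp 0,0)
JNZ top: not taken
XOR R7, 14 → R7=(-90)^14=-88
halt.
Total executed instructions: 24.

24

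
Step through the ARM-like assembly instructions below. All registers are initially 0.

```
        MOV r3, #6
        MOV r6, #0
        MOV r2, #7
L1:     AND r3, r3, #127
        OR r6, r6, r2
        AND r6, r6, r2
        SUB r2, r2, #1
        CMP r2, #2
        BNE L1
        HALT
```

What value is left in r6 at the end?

r3=6
r6=0
r2=7
r3=6&127=6
r6=0|7=7
r6=7&7=7
r2=7-1=6
CMP r2, #2  (cmp 6,2)
BNE L1: taken
r3=6&127=6
r6=7|6=7
r6=7&6=6
r2=6-1=5
CMP r2, #2  (cmp 5,2)
BNE L1: taken
r3=6&127=6
r6=6|5=7
r6=7&5=5
r2=5-1=4
CMP r2, #2  (cmp 4,2)
BNE L1: taken
r3=6&127=6
r6=5|4=5
r6=5&4=4
r2=4-1=3
CMP r2, #2  (cmp 3,2)
BNE L1: taken
r3=6&127=6
r6=4|3=7
r6=7&3=3
r2=3-1=2
CMP r2, #2  (cmp 2,2)
BNE L1: not taken
halt.

3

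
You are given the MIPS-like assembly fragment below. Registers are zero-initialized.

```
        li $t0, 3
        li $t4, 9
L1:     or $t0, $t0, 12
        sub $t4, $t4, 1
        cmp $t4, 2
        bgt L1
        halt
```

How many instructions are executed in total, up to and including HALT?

31

$t0=3
$t4=9
$t0=3|12=15
$t4=9-1=8
cmp $t4, 2  (cmp 8,2)
bgt L1: taken
$t0=15|12=15
$t4=8-1=7
cmp $t4, 2  (cmp 7,2)
bgt L1: taken
$t0=15|12=15
$t4=7-1=6
cmp $t4, 2  (cmp 6,2)
bgt L1: taken
$t0=15|12=15
$t4=6-1=5
cmp $t4, 2  (cmp 5,2)
bgt L1: taken
$t0=15|12=15
$t4=5-1=4
cmp $t4, 2  (cmp 4,2)
bgt L1: taken
$t0=15|12=15
$t4=4-1=3
cmp $t4, 2  (cmp 3,2)
bgt L1: taken
$t0=15|12=15
$t4=3-1=2
cmp $t4, 2  (cmp 2,2)
bgt L1: not taken
halt.
Total executed instructions: 31.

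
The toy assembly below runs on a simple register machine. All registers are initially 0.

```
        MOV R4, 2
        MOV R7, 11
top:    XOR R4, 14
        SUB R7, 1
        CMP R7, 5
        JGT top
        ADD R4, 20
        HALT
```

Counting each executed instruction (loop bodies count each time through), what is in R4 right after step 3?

R4=2
R7=11
R4=2^14=12
After step 3: R4 = 12.

12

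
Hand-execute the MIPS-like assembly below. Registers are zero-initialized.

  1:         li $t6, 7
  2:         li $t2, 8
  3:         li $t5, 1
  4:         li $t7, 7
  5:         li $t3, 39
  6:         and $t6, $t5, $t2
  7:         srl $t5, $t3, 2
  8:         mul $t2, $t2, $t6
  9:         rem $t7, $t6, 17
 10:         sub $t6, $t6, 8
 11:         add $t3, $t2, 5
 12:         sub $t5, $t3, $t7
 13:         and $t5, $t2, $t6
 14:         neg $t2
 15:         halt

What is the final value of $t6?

-8

li $t6, 7 → $t6=7
li $t2, 8 → $t2=8
li $t5, 1 → $t5=1
li $t7, 7 → $t7=7
li $t3, 39 → $t3=39
and $t6, $t5, $t2 → $t6=1&8=0
srl $t5, $t3, 2 → $t5=39>>2=9
mul $t2, $t2, $t6 → $t2=8*0=0
rem $t7, $t6, 17 → $t7=0%17=0
sub $t6, $t6, 8 → $t6=0-8=-8
add $t3, $t2, 5 → $t3=0+5=5
sub $t5, $t3, $t7 → $t5=5-0=5
and $t5, $t2, $t6 → $t5=0&(-8)=0
neg $t2 → $t2=-(0)=0
halt.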